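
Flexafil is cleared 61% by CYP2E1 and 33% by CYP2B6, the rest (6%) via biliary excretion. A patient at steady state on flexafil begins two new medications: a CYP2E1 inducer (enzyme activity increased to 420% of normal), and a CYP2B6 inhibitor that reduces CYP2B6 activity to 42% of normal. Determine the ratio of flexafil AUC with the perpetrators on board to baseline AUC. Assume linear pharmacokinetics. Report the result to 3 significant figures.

0.362

The CYP2E1 pathway (61% of clearance) increases to 4.2× activity: 0.61 × 4.2 = 2.562.
The CYP2B6 pathway (33% of clearance) drops to 0.42× activity: 0.33 × 0.42 = 0.1386.
The remaining 6% of clearance is unaffected.
CL_new/CL_old = 2.562 + 0.1386 + 0.06 = 2.7606.
Net AUC ratio = 1 / 2.7606 = 0.362.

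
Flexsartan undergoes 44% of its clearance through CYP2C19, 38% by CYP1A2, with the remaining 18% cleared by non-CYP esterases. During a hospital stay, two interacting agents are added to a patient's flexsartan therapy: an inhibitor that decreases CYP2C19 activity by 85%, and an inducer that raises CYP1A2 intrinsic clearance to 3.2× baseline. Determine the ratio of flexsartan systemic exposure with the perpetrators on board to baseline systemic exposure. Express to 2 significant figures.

The CYP2C19 pathway (44% of clearance) is reduced to 0.15× activity: 0.44 × 0.15 = 0.066.
The CYP1A2 pathway (38% of clearance) rises to 3.2× activity: 0.38 × 3.2 = 1.216.
Non-CYP routes (18%) are unchanged.
Relative clearance = 0.066 + 1.216 + 0.18 = 1.462.
Net systemic exposure ratio = 1 / 1.462 = 0.68.

0.68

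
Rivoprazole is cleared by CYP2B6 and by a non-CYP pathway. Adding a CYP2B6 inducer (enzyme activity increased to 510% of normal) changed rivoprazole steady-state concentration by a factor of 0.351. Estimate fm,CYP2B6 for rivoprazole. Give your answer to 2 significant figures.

Call the CYP2B6 fraction fm. After the interaction, CL_new/CL_old = fm × 5.1 + (1 − fm).
Steady-state concentration ratio = 1 / (new CL fraction), so new CL fraction = 1 / 0.351 = 2.849.
fm × 5.1 + 1 − fm = 2.849  ⇒  fm × (5.1 − 1) = 1.849  ⇒  fm = 0.45.

0.45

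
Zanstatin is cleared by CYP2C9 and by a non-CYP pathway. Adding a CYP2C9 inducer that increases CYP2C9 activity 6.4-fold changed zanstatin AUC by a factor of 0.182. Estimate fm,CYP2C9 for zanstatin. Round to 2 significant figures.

Call the CYP2C9 fraction fm. After the interaction, CL_new/CL_old = fm × 6.4 + (1 − fm).
AUC ratio = 1 / (new CL fraction), so new CL fraction = 1 / 0.182 = 5.495.
fm × 6.4 + 1 − fm = 5.495  ⇒  fm × (6.4 − 1) = 4.495  ⇒  fm = 0.83.

0.83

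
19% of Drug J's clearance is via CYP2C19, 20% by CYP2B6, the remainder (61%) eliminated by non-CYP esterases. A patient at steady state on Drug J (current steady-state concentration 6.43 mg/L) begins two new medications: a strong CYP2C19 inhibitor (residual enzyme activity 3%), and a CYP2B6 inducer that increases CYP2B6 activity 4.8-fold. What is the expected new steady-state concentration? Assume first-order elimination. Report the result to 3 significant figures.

CYP2C19: 0.19 × 0.03 = 0.0057
CYP2B6: 0.2 × 4.8 = 0.96
Other: 0.61 (unchanged)
CL_new/CL_old = 0.0057 + 0.96 + 0.61 = 1.5757.
Dividing the baseline by the relative clearance: 6.43 / 1.5757 = 4.08 mg/L.

4.08 mg/L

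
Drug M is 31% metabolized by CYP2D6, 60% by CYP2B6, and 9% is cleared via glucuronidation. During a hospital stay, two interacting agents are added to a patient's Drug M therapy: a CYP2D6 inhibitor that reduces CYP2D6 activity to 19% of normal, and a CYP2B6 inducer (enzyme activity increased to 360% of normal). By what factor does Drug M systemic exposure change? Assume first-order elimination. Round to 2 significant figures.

CYP2D6: 0.31 × 0.19 = 0.0589
CYP2B6: 0.6 × 3.6 = 2.16
Other: 0.09 (unchanged)
CL_new/CL_old = 0.0589 + 2.16 + 0.09 = 2.3089.
Net systemic exposure ratio = 1 / 2.3089 = 0.43.

0.43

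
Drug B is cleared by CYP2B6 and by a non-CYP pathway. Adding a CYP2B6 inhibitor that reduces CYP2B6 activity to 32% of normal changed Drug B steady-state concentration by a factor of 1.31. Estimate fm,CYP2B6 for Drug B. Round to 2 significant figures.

0.35

CL'/CL = 1 / 1.31 = 0.7634
0.32·fm + (1 − fm) = 0.7634
fm = (0.7634 − 1) / (0.32 − 1) = 0.35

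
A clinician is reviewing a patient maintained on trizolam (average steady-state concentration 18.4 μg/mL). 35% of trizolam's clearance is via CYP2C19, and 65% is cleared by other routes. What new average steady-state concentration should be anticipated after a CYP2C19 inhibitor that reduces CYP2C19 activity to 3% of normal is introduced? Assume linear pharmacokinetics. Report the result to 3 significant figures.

The CYP2C19 pathway (35% of clearance) is reduced to 0.03× activity: 0.35 × 0.03 = 0.0105.
Non-CYP routes (65%) are unchanged.
CL_new/CL_old = 0.0105 + 0.65 = 0.6605.
Average steady-state concentration ∝ 1/CL, so new value = 18.4 / 0.6605 = 27.9 μg/mL.

27.9 μg/mL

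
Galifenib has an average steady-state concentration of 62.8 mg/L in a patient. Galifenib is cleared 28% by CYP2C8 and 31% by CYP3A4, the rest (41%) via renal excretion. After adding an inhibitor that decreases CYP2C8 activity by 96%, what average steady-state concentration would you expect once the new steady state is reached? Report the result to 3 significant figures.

CYP2C8: 0.28 × 0.04 = 0.0112
CYP3A4: 0.31 (unchanged)
Other: 0.41 (unchanged)
New clearance relative to baseline: 0.0112 + 0.31 + 0.41 = 0.7312.
New average steady-state concentration = baseline ÷ relative clearance = 62.8 / 0.7312 = 85.9 mg/L.

85.9 mg/L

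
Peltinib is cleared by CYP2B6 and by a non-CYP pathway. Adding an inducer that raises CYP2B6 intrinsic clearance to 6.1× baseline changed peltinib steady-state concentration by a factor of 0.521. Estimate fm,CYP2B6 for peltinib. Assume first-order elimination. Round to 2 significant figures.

0.18

CL'/CL = 1 / 0.521 = 1.919
6.1·fm + (1 − fm) = 1.919
fm = (1.919 − 1) / (6.1 − 1) = 0.18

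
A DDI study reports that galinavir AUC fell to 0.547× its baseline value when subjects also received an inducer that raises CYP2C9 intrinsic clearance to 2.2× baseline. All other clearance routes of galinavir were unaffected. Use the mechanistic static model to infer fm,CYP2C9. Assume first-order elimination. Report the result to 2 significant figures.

0.69

CL'/CL = 1 / 0.547 = 1.828
2.2·fm + (1 − fm) = 1.828
fm = (1.828 − 1) / (2.2 − 1) = 0.69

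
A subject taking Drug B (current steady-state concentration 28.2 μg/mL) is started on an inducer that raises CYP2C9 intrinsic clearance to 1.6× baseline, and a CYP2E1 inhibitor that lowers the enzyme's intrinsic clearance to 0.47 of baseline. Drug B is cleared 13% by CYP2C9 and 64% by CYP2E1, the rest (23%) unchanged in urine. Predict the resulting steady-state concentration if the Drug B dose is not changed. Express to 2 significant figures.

CYP2C9: 0.13 × 1.6 = 0.208
CYP2E1: 0.64 × 0.47 = 0.3008
Other: 0.23 (unchanged)
CL_new/CL_old = 0.208 + 0.3008 + 0.23 = 0.7388.
New steady-state concentration = 28.2 / 0.7388 = 38 μg/mL (concentration scales inversely with clearance).

38 μg/mL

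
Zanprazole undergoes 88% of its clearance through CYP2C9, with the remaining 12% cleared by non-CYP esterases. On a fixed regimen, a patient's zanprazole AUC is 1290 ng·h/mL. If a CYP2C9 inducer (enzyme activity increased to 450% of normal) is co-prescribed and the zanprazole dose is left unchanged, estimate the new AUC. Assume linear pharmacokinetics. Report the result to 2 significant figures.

3.2 × 10² ng·h/mL

The CYP2C9 pathway (88% of clearance) rises to 4.5× activity: 0.88 × 4.5 = 3.96.
The remaining 12% of clearance is unaffected.
CL_new/CL_old = 3.96 + 0.12 = 4.08.
AUC ∝ 1/CL, so new value = 1290 / 4.08 = 3.2 × 10² ng·h/mL.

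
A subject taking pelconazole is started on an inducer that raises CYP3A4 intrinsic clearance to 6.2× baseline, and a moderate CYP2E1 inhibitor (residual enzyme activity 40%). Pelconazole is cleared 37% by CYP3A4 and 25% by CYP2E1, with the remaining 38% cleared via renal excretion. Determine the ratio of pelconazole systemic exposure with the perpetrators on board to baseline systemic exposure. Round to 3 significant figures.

CYP3A4: 0.37 × 6.2 = 2.294
CYP2E1: 0.25 × 0.4 = 0.1
Other: 0.38 (unchanged)
CL_new/CL_old = 2.294 + 0.1 + 0.38 = 2.774.
Net systemic exposure ratio = 1 / 2.774 = 0.360.

0.360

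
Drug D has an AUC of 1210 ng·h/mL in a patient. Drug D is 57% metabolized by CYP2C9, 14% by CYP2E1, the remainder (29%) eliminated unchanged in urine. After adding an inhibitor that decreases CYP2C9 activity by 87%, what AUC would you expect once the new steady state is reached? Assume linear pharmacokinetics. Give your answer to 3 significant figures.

2.40 × 10³ ng·h/mL

CYP2C9: 0.57 × 0.13 = 0.0741
CYP2E1: 0.14 (unchanged)
Other: 0.29 (unchanged)
Relative clearance = 0.0741 + 0.14 + 0.29 = 0.5041.
AUC ∝ 1/CL, so new value = 1210 / 0.5041 = 2.40 × 10³ ng·h/mL.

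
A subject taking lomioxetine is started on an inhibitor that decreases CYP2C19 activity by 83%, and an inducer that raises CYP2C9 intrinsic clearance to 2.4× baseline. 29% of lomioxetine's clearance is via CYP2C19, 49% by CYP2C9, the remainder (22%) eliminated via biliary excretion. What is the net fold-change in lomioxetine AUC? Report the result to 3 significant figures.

The CYP2C19 pathway (29% of clearance) drops to 0.17× activity: 0.29 × 0.17 = 0.0493.
The CYP2C9 pathway (49% of clearance) increases to 2.4× activity: 0.49 × 2.4 = 1.176.
Non-CYP routes (22%) are unchanged.
New clearance relative to baseline: 0.0493 + 1.176 + 0.22 = 1.4453.
AUC ∝ 1/CL: fold-change = 1 / 1.4453 = 0.692.

0.692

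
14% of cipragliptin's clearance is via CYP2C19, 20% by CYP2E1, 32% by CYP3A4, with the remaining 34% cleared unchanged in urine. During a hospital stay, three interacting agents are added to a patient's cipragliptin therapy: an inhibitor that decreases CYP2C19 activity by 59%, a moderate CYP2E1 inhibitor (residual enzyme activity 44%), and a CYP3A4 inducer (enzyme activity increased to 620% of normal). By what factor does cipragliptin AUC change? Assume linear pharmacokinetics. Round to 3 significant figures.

0.405

The CYP2C19 pathway (14% of clearance) is reduced to 0.41× activity: 0.14 × 0.41 = 0.0574.
The CYP2E1 pathway (20% of clearance) is reduced to 0.44× activity: 0.2 × 0.44 = 0.088.
The CYP3A4 pathway (32% of clearance) increases to 6.2× activity: 0.32 × 6.2 = 1.984.
The remaining 34% of clearance is unaffected.
New clearance relative to baseline: 0.0574 + 0.088 + 1.984 + 0.34 = 2.4694.
AUC ∝ 1/CL: fold-change = 1 / 2.4694 = 0.405.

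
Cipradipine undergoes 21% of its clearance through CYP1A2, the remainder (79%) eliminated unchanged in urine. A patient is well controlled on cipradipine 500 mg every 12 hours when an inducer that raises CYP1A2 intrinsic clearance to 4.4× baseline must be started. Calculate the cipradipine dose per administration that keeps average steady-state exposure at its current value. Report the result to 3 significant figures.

857 mg

CYP1A2: 0.21 × 4.4 = 0.924
Other: 0.79 (unchanged)
New clearance relative to baseline: 0.924 + 0.79 = 1.714.
To maintain the same steady-state level, dose must scale with clearance: new dose = 500 × 1.714 = 857 mg.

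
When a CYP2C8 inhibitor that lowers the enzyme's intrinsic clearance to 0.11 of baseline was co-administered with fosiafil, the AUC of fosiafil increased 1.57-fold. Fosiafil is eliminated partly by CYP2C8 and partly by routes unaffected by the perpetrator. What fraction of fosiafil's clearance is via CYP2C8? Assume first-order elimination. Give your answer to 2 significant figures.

Let x = fm,CYP2C8. Because AUC ∝ 1/CL, relative clearance fell to 1/1.57 = 0.6369.
Only the CYP2C8 route changed, so 0.6369 = x·0.11 + (1 − x), giving x = 0.41.

0.41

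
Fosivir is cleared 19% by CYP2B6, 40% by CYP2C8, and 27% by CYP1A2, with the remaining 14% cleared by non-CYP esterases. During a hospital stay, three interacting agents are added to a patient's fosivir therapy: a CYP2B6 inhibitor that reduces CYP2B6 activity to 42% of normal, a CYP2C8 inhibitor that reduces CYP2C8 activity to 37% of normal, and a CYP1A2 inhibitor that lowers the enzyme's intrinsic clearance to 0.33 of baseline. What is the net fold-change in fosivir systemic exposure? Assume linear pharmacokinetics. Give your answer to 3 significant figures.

The CYP2B6 pathway (19% of clearance) drops to 0.42× activity: 0.19 × 0.42 = 0.0798.
The CYP2C8 pathway (40% of clearance) falls to 0.37× activity: 0.4 × 0.37 = 0.148.
The CYP1A2 pathway (27% of clearance) drops to 0.33× activity: 0.27 × 0.33 = 0.0891.
The remaining 14% of clearance is unaffected.
CL_new/CL_old = 0.0798 + 0.148 + 0.0891 + 0.14 = 0.4569.
Net systemic exposure ratio = 1 / 0.4569 = 2.19.

2.19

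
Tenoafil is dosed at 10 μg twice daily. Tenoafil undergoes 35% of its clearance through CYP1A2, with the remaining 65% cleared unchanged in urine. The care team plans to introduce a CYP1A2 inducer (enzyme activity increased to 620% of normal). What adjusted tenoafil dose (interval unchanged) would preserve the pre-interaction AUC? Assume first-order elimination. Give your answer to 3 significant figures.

CYP1A2: 0.35 × 6.2 = 2.17
Other: 0.65 (unchanged)
New clearance relative to baseline: 2.17 + 0.65 = 2.82.
Exposure is unchanged when dose changes in proportion to clearance. New dose = 10 μg × 2.82 = 28.2 μg.

28.2 μg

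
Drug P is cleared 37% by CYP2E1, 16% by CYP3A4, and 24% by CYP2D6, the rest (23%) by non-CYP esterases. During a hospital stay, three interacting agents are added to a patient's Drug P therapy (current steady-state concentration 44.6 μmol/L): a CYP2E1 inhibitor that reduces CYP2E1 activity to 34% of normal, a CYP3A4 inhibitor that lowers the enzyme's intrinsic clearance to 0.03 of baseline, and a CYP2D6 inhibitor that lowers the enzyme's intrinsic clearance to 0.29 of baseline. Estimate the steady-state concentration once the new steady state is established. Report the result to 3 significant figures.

CYP2E1: 0.37 × 0.34 = 0.1258
CYP3A4: 0.16 × 0.03 = 0.0048
CYP2D6: 0.24 × 0.29 = 0.0696
Other: 0.23 (unchanged)
New clearance relative to baseline: 0.1258 + 0.0048 + 0.0696 + 0.23 = 0.4302.
Dividing the baseline by the relative clearance: 44.6 / 0.4302 = 104 μmol/L.

104 μmol/L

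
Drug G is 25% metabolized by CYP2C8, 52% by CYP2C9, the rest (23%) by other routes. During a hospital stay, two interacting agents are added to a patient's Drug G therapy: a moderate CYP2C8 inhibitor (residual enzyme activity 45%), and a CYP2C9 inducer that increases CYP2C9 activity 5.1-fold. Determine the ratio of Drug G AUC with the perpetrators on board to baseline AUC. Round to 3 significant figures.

The CYP2C8 pathway (25% of clearance) is reduced to 0.45× activity: 0.25 × 0.45 = 0.1125.
The CYP2C9 pathway (52% of clearance) increases to 5.1× activity: 0.52 × 5.1 = 2.652.
The remaining 23% of clearance is unaffected.
Relative clearance = 0.1125 + 2.652 + 0.23 = 2.9945.
Because AUC varies inversely with clearance, the combined effect is 1 / 2.9945 = 0.334.

0.334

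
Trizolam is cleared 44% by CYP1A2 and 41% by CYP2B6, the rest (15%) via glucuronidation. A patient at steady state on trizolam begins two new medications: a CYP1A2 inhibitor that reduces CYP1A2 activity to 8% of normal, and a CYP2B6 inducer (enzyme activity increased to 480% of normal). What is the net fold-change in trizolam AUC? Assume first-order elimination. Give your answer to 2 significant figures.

0.46

CYP1A2: 0.44 × 0.08 = 0.0352
CYP2B6: 0.41 × 4.8 = 1.968
Other: 0.15 (unchanged)
Relative clearance = 0.0352 + 1.968 + 0.15 = 2.1532.
Because AUC varies inversely with clearance, the combined effect is 1 / 2.1532 = 0.46.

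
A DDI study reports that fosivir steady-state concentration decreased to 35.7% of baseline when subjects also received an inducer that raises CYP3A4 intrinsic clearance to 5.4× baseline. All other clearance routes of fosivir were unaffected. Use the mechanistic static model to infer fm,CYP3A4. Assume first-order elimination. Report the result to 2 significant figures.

CL'/CL = 1 / 0.357 = 2.801
5.4·fm + (1 − fm) = 2.801
fm = (2.801 − 1) / (5.4 − 1) = 0.41

0.41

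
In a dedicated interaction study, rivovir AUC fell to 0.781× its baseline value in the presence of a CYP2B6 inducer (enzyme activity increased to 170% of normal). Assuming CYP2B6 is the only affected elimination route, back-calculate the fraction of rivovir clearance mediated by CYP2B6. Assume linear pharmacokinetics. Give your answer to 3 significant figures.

0.401

CL'/CL = 1 / 0.781 = 1.28
1.7·fm + (1 − fm) = 1.28
fm = (1.28 − 1) / (1.7 − 1) = 0.401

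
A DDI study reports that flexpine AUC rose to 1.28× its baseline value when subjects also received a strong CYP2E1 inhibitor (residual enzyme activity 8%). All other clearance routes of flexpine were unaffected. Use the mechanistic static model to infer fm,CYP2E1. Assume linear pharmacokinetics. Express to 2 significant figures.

0.24

CL'/CL = 1 / 1.28 = 0.7812
0.08·fm + (1 − fm) = 0.7812
fm = (0.7812 − 1) / (0.08 − 1) = 0.24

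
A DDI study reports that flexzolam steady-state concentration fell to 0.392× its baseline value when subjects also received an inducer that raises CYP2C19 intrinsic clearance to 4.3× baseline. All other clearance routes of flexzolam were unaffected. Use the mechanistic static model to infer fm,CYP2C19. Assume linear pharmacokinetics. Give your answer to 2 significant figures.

Write x for the fraction cleared via CYP2C19. The observed steady-state concentration change means clearance rose to 1/0.392 = 2.551 of baseline.
Setting x·4.3 + (1 − x) = 2.551 and solving: x = (2.551 − 1)/(4.3 − 1) = 0.47.

0.47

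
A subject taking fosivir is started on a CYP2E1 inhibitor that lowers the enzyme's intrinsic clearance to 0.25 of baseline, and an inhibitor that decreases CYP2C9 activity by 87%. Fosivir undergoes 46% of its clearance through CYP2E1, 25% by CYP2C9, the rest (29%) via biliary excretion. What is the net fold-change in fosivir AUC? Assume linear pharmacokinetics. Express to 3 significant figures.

The CYP2E1 pathway (46% of clearance) falls to 0.25× activity: 0.46 × 0.25 = 0.115.
The CYP2C9 pathway (25% of clearance) falls to 0.13× activity: 0.25 × 0.13 = 0.0325.
The remaining 29% of clearance is unaffected.
Relative clearance = 0.115 + 0.0325 + 0.29 = 0.4375.
Because AUC varies inversely with clearance, the combined effect is 1 / 0.4375 = 2.29.

2.29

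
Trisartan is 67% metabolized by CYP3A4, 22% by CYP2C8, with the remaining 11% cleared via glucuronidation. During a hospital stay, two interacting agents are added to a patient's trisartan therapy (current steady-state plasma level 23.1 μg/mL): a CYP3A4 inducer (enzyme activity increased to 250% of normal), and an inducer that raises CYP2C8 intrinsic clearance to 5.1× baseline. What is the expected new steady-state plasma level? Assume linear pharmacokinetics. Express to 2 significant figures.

7.9 μg/mL

The CYP3A4 pathway (67% of clearance) rises to 2.5× activity: 0.67 × 2.5 = 1.675.
The CYP2C8 pathway (22% of clearance) is boosted to 5.1× activity: 0.22 × 5.1 = 1.122.
The remaining 11% of clearance is unaffected.
CL_new/CL_old = 1.675 + 1.122 + 0.11 = 2.907.
Steady-state plasma level ∝ 1/CL: new value = 23.1 / 2.907 = 7.9 μg/mL.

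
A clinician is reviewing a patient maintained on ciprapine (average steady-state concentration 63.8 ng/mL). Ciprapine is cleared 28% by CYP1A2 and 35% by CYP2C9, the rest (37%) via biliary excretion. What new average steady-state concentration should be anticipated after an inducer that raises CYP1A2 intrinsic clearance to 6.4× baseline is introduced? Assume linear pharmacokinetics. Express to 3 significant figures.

25.4 ng/mL

The CYP1A2 pathway (28% of clearance) increases to 6.4× activity: 0.28 × 6.4 = 1.792.
CYP2C9 (35%) and the residual 37% are unaffected.
CL_new/CL_old = 1.792 + 0.35 + 0.37 = 2.512.
New average steady-state concentration = baseline ÷ relative clearance = 63.8 / 2.512 = 25.4 ng/mL.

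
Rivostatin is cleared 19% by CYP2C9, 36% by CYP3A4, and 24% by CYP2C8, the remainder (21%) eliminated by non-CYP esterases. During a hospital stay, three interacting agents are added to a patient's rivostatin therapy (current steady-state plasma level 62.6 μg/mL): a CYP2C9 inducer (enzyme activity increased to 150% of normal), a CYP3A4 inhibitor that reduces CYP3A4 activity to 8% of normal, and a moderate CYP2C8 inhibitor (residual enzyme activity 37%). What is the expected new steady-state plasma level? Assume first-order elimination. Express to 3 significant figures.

102 μg/mL

The CYP2C9 pathway (19% of clearance) is boosted to 1.5× activity: 0.19 × 1.5 = 0.285.
The CYP3A4 pathway (36% of clearance) drops to 0.08× activity: 0.36 × 0.08 = 0.0288.
The CYP2C8 pathway (24% of clearance) falls to 0.37× activity: 0.24 × 0.37 = 0.0888.
Non-CYP routes (21%) are unchanged.
New clearance relative to baseline: 0.285 + 0.0288 + 0.0888 + 0.21 = 0.6126.
New steady-state plasma level = 62.6 / 0.6126 = 102 μg/mL (concentration scales inversely with clearance).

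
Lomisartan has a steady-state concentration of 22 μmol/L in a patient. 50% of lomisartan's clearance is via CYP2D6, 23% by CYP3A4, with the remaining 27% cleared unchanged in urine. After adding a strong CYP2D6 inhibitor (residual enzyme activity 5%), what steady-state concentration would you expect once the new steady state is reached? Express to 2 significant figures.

42 μmol/L

The CYP2D6 pathway (50% of clearance) drops to 0.05× activity: 0.5 × 0.05 = 0.025.
CYP3A4 (23%) and the residual 27% are unaffected.
Relative clearance = 0.025 + 0.23 + 0.27 = 0.525.
With dosing unchanged, steady-state concentration scales as 1/CL: 22 / 0.525 = 42 μmol/L.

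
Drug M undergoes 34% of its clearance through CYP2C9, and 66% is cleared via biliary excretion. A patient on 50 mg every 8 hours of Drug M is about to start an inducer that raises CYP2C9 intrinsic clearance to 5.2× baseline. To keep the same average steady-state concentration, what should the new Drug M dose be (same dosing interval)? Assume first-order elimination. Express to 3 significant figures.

CYP2C9: 0.34 × 5.2 = 1.768
Other: 0.66 (unchanged)
New clearance relative to baseline: 1.768 + 0.66 = 2.428.
Css,avg = (dose rate)/CL, so holding Css fixed requires dose ∝ CL: 50 × 2.428 = 121 mg.

121 mg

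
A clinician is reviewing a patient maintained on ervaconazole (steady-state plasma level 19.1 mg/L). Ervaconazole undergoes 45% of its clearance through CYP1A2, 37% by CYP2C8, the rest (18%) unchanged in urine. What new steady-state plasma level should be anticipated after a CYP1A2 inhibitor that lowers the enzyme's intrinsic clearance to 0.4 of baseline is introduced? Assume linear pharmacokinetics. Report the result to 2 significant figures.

The CYP1A2 pathway (45% of clearance) is reduced to 0.4× activity: 0.45 × 0.4 = 0.18.
CYP2C8 (37%) and the residual 18% are unaffected.
Relative clearance = 0.18 + 0.37 + 0.18 = 0.73.
Steady-state plasma level ∝ 1/CL, so new value = 19.1 / 0.73 = 26 mg/L.

26 mg/L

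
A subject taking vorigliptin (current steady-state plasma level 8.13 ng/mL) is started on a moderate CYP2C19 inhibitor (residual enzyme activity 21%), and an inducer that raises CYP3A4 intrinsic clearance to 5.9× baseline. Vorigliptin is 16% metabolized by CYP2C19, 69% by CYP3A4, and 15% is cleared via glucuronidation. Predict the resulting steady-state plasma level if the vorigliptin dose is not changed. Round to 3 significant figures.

The CYP2C19 pathway (16% of clearance) falls to 0.21× activity: 0.16 × 0.21 = 0.0336.
The CYP3A4 pathway (69% of clearance) increases to 5.9× activity: 0.69 × 5.9 = 4.071.
The remaining 15% of clearance is unaffected.
New clearance relative to baseline: 0.0336 + 4.071 + 0.15 = 4.2546.
Steady-state plasma level ∝ 1/CL: new value = 8.13 / 4.2546 = 1.91 ng/mL.

1.91 ng/mL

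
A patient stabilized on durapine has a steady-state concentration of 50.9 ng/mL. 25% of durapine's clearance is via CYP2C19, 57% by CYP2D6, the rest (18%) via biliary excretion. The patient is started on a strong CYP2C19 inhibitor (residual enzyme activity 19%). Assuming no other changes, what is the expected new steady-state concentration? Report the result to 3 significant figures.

63.8 ng/mL

The CYP2C19 pathway (25% of clearance) drops to 0.19× activity: 0.25 × 0.19 = 0.0475.
CYP2D6 (57%) and the residual 18% are unaffected.
CL_new/CL_old = 0.0475 + 0.57 + 0.18 = 0.7975.
Steady-state concentration ∝ 1/CL, so new value = 50.9 / 0.7975 = 63.8 ng/mL.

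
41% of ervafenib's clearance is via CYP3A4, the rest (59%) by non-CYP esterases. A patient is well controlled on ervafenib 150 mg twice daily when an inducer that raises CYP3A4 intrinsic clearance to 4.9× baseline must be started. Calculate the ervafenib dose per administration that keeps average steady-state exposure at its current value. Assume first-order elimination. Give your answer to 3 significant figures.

The CYP3A4 pathway (41% of clearance) rises to 4.9× activity: 0.41 × 4.9 = 2.009.
Non-CYP routes (59%) are unchanged.
New clearance relative to baseline: 2.009 + 0.59 = 2.599.
Exposure is unchanged when dose changes in proportion to clearance. New dose = 150 mg × 2.599 = 390 mg.

390 mg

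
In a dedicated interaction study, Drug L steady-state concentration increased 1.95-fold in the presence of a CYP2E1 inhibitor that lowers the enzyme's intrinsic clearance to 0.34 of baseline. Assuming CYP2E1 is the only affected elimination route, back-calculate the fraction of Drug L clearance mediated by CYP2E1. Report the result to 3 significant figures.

CL'/CL = 1 / 1.95 = 0.5128
0.34·fm + (1 − fm) = 0.5128
fm = (0.5128 − 1) / (0.34 − 1) = 0.738

0.738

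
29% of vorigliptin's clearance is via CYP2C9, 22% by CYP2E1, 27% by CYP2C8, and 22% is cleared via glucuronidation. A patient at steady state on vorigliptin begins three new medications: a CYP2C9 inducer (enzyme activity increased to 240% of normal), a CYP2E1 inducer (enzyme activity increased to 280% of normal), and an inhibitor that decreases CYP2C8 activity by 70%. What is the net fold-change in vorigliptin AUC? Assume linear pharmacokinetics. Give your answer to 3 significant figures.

0.620

The CYP2C9 pathway (29% of clearance) rises to 2.4× activity: 0.29 × 2.4 = 0.696.
The CYP2E1 pathway (22% of clearance) increases to 2.8× activity: 0.22 × 2.8 = 0.616.
The CYP2C8 pathway (27% of clearance) drops to 0.3× activity: 0.27 × 0.3 = 0.081.
The remaining 22% of clearance is unaffected.
New clearance relative to baseline: 0.696 + 0.616 + 0.081 + 0.22 = 1.613.
Net AUC ratio = 1 / 1.613 = 0.620.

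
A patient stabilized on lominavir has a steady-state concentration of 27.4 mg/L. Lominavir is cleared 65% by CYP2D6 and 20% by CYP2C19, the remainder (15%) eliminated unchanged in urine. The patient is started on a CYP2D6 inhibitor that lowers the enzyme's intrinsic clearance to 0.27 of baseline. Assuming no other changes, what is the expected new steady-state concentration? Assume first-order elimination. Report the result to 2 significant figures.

CYP2D6: 0.65 × 0.27 = 0.1755
CYP2C19: 0.2 (unchanged)
Other: 0.15 (unchanged)
Relative clearance = 0.1755 + 0.2 + 0.15 = 0.5255.
With dosing unchanged, steady-state concentration scales as 1/CL: 27.4 / 0.5255 = 52 mg/L.

52 mg/L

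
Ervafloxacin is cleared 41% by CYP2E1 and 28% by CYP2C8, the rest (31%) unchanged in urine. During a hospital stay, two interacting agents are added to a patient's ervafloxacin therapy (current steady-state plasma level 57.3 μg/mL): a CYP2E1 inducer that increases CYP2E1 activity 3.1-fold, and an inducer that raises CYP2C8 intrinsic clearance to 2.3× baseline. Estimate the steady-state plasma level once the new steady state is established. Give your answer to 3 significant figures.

25.8 μg/mL

The CYP2E1 pathway (41% of clearance) rises to 3.1× activity: 0.41 × 3.1 = 1.271.
The CYP2C8 pathway (28% of clearance) is boosted to 2.3× activity: 0.28 × 2.3 = 0.644.
The remaining 31% of clearance is unaffected.
New clearance relative to baseline: 1.271 + 0.644 + 0.31 = 2.225.
New steady-state plasma level = 57.3 / 2.225 = 25.8 μg/mL (concentration scales inversely with clearance).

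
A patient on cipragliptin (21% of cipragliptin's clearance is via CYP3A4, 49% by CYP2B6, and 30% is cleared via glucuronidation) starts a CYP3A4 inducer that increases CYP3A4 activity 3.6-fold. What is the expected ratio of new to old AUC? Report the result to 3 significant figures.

0.647

CYP3A4: 0.21 × 3.6 = 0.756
CYP2B6: 0.49 (unchanged)
Other: 0.3 (unchanged)
Relative clearance = 0.756 + 0.49 + 0.3 = 1.546.
AUC is inversely proportional to clearance, so the fold-change is 1 / 1.546 = 0.647.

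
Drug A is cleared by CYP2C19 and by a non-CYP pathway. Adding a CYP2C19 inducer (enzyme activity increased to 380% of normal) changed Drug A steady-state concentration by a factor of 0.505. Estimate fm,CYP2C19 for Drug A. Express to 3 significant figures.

0.350

Call the CYP2C19 fraction fm. After the interaction, CL_new/CL_old = fm × 3.8 + (1 − fm).
Steady-state concentration ratio = 1 / (new CL fraction), so new CL fraction = 1 / 0.505 = 1.98.
fm × 3.8 + 1 − fm = 1.98  ⇒  fm × (3.8 − 1) = 0.9802  ⇒  fm = 0.350.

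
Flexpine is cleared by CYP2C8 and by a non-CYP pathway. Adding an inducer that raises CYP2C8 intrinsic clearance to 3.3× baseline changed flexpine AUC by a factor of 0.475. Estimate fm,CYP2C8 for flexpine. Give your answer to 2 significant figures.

Let fm be the CYP2C8 fraction. New clearance relative to baseline = fm × 3.3 + (1 − fm).
AUC ratio = 1 / (new CL fraction), so new CL fraction = 1 / 0.475 = 2.105.
fm × 3.3 + 1 − fm = 2.105  ⇒  fm × (3.3 − 1) = 1.105  ⇒  fm = 0.48.

0.48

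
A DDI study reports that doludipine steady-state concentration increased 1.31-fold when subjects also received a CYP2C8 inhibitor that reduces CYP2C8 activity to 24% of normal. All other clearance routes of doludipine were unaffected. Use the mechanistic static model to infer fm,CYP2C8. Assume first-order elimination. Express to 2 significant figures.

0.31

Let fm be the CYP2C8 fraction. New clearance relative to baseline = fm × 0.24 + (1 − fm).
Steady-state concentration ratio = 1 / (new CL fraction), so new CL fraction = 1 / 1.31 = 0.7634.
fm × 0.24 + 1 − fm = 0.7634  ⇒  fm × (0.24 − 1) = −0.2366  ⇒  fm = 0.31.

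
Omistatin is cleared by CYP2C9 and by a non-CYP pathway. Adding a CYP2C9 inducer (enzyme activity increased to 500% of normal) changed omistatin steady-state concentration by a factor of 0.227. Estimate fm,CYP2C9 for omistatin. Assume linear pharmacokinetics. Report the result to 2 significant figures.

0.85

Call the CYP2C9 fraction fm. After the interaction, CL_new/CL_old = fm × 5 + (1 − fm).
Steady-state concentration ratio = 1 / (new CL fraction), so new CL fraction = 1 / 0.227 = 4.405.
fm × 5 + 1 − fm = 4.405  ⇒  fm × (5 − 1) = 3.405  ⇒  fm = 0.85.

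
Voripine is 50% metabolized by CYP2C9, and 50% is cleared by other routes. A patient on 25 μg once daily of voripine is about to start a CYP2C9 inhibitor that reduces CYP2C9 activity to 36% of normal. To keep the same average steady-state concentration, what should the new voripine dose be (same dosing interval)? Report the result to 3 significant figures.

The CYP2C9 pathway (50% of clearance) falls to 0.36× activity: 0.5 × 0.36 = 0.18.
The remaining 50% of clearance is unaffected.
CL_new/CL_old = 0.18 + 0.5 = 0.68.
Exposure is unchanged when dose changes in proportion to clearance. New dose = 25 μg × 0.68 = 17.0 μg.

17.0 μg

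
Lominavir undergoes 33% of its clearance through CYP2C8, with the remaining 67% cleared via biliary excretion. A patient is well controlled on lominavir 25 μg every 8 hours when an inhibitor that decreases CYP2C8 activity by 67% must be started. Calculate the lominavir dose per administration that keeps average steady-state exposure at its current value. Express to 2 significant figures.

19 μg

The CYP2C8 pathway (33% of clearance) drops to 0.33× activity: 0.33 × 0.33 = 0.1089.
The remaining 67% of clearance is unaffected.
New clearance relative to baseline: 0.1089 + 0.67 = 0.7789.
Exposure is unchanged when dose changes in proportion to clearance. New dose = 25 μg × 0.7789 = 19 μg.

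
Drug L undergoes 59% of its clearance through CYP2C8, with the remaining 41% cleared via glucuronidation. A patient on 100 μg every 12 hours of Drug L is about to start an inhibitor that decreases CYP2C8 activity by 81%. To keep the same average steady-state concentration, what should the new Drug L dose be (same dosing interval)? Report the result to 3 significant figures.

52.2 μg

CYP2C8: 0.59 × 0.19 = 0.1121
Other: 0.41 (unchanged)
New clearance relative to baseline: 0.1121 + 0.41 = 0.5221.
Css,avg = (dose rate)/CL, so holding Css fixed requires dose ∝ CL: 100 × 0.5221 = 52.2 μg.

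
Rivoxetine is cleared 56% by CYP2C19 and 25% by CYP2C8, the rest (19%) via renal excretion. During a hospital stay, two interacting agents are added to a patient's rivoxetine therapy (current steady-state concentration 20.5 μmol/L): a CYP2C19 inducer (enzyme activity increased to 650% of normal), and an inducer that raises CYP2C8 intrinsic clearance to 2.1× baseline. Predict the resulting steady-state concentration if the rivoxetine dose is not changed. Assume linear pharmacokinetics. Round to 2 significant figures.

The CYP2C19 pathway (56% of clearance) increases to 6.5× activity: 0.56 × 6.5 = 3.64.
The CYP2C8 pathway (25% of clearance) increases to 2.1× activity: 0.25 × 2.1 = 0.525.
The remaining 19% of clearance is unaffected.
CL_new/CL_old = 3.64 + 0.525 + 0.19 = 4.355.
New steady-state concentration = 20.5 / 4.355 = 4.7 μmol/L (concentration scales inversely with clearance).

4.7 μmol/L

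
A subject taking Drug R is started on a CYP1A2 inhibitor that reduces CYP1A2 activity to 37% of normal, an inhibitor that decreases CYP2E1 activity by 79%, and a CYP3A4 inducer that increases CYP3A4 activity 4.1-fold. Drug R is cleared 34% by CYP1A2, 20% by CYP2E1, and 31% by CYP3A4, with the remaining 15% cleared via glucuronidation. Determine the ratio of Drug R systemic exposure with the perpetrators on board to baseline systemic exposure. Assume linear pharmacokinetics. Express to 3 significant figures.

0.629

The CYP1A2 pathway (34% of clearance) drops to 0.37× activity: 0.34 × 0.37 = 0.1258.
The CYP2E1 pathway (20% of clearance) drops to 0.21× activity: 0.2 × 0.21 = 0.042.
The CYP3A4 pathway (31% of clearance) rises to 4.1× activity: 0.31 × 4.1 = 1.271.
The remaining 15% of clearance is unaffected.
Relative clearance = 0.1258 + 0.042 + 1.271 + 0.15 = 1.5888.
Systemic exposure ∝ 1/CL: fold-change = 1 / 1.5888 = 0.629.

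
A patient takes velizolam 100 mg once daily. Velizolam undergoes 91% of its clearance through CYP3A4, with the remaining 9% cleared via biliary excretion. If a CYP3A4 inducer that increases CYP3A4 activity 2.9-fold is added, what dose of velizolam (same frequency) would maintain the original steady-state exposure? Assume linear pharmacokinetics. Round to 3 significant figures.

CYP3A4: 0.91 × 2.9 = 2.639
Other: 0.09 (unchanged)
Relative clearance = 2.639 + 0.09 = 2.729.
To maintain the same steady-state level, dose must scale with clearance: new dose = 100 × 2.729 = 273 mg.

273 mg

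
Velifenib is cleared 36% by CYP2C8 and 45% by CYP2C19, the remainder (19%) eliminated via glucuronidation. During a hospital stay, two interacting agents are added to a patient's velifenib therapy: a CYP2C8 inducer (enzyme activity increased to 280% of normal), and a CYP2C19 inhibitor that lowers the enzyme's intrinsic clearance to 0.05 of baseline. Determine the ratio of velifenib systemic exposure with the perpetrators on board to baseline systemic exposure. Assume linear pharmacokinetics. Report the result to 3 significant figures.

0.819

CYP2C8: 0.36 × 2.8 = 1.008
CYP2C19: 0.45 × 0.05 = 0.0225
Other: 0.19 (unchanged)
New clearance relative to baseline: 1.008 + 0.0225 + 0.19 = 1.2205.
Systemic exposure ∝ 1/CL: fold-change = 1 / 1.2205 = 0.819.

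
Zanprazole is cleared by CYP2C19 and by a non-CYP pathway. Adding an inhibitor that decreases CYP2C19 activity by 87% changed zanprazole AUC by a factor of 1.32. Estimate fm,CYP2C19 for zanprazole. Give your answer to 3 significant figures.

Let x = fm,CYP2C19. Because AUC ∝ 1/CL, relative clearance fell to 1/1.32 = 0.7576.
Setting x·0.13 + (1 − x) = 0.7576 and solving: x = (0.7576 − 1)/(0.13 − 1) = 0.279.

0.279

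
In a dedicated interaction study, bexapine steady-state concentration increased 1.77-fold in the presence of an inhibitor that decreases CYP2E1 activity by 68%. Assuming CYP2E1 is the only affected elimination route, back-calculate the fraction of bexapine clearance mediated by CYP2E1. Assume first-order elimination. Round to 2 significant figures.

0.64

CL'/CL = 1 / 1.77 = 0.565
0.32·fm + (1 − fm) = 0.565
fm = (0.565 − 1) / (0.32 − 1) = 0.64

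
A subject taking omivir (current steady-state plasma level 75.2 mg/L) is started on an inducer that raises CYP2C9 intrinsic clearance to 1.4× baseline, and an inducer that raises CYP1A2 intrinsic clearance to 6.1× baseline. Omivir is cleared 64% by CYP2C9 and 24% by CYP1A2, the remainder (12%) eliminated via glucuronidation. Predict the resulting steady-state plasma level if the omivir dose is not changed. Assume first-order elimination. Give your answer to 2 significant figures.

30 mg/L

The CYP2C9 pathway (64% of clearance) increases to 1.4× activity: 0.64 × 1.4 = 0.896.
The CYP1A2 pathway (24% of clearance) rises to 6.1× activity: 0.24 × 6.1 = 1.464.
The remaining 12% of clearance is unaffected.
New clearance relative to baseline: 0.896 + 1.464 + 0.12 = 2.48.
Dividing the baseline by the relative clearance: 75.2 / 2.48 = 30 mg/L.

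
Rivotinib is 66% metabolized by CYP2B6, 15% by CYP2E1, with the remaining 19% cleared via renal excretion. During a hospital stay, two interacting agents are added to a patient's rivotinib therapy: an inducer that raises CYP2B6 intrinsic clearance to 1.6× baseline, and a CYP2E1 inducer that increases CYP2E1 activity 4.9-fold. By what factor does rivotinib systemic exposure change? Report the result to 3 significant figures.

The CYP2B6 pathway (66% of clearance) rises to 1.6× activity: 0.66 × 1.6 = 1.056.
The CYP2E1 pathway (15% of clearance) increases to 4.9× activity: 0.15 × 4.9 = 0.735.
Non-CYP routes (19%) are unchanged.
CL_new/CL_old = 1.056 + 0.735 + 0.19 = 1.981.
Systemic exposure ∝ 1/CL: fold-change = 1 / 1.981 = 0.505.

0.505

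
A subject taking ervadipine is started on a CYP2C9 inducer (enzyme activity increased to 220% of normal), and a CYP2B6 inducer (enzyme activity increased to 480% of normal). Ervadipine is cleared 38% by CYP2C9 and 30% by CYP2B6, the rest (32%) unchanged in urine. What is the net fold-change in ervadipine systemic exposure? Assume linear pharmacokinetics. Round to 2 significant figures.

0.39

The CYP2C9 pathway (38% of clearance) is boosted to 2.2× activity: 0.38 × 2.2 = 0.836.
The CYP2B6 pathway (30% of clearance) is boosted to 4.8× activity: 0.3 × 4.8 = 1.44.
The remaining 32% of clearance is unaffected.
CL_new/CL_old = 0.836 + 1.44 + 0.32 = 2.596.
Net systemic exposure ratio = 1 / 2.596 = 0.39.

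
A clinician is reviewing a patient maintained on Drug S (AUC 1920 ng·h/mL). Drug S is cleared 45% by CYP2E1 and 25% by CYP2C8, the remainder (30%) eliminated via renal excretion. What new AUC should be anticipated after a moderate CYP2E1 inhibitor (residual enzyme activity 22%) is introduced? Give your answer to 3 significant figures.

2.96 × 10³ ng·h/mL

The CYP2E1 pathway (45% of clearance) falls to 0.22× activity: 0.45 × 0.22 = 0.099.
CYP2C8 (25%) and the residual 30% are unaffected.
CL_new/CL_old = 0.099 + 0.25 + 0.3 = 0.649.
AUC ∝ 1/CL, so new value = 1920 / 0.649 = 2.96 × 10³ ng·h/mL.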